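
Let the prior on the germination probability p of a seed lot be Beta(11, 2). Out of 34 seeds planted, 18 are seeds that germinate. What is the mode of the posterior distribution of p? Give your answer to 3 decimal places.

Prior: Beta(11, 2).
Data: 18 successes in 34 trials. The binomial likelihood contributes p^18(1−p)^16, so the posterior is Beta(11+18, 2+16) = Beta(29, 18).
For Beta(a, b) with a, b > 1 the mode is (a−1)/(a+b−2) = 28/45 ≈ 0.622.

p̂_MAP = 0.622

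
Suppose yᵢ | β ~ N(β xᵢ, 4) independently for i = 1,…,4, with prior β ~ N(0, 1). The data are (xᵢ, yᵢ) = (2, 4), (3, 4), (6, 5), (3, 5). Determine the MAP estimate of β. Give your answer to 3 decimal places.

log p(β | y) = −Σ(yᵢ − βxᵢ)²/(2·4) − β²/(2·1) + const.
Setting the derivative to zero: Σxᵢ(yᵢ − βxᵢ)/4 − β/1 = 0, so β = Σxᵢyᵢ / (Σxᵢ² + σ²/τ²).
Σxᵢyᵢ = 2·4 + 3·4 + 6·5 + 3·5 = 65; Σxᵢ² = 58; σ²/τ² = 4.
β̂_MAP = 65 / (58 + 4) = 65/62 ≈ 1.048.

β̂_MAP = 1.048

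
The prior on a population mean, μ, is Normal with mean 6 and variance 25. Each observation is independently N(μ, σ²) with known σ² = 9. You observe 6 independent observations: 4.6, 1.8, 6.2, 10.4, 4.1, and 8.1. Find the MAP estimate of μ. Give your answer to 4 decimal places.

n = 6; x̄ = (4.6 + 1.8 + 6.2 + 10.4 + 4.1 + 8.1)/6 = 35.2/6 = 88/15 ≈ 5.8667.
For a Normal prior and Normal likelihood with known variance, the posterior is Normal; its mode equals its mean, the precision-weighted average.
Prior precision 1/σ₀² = 1/25 = 0.04; data precision n/σ² = 6/9 = 2/3.
μ̂ = (0.04·6 + (2/3)·(88/15)) / (0.04 + 2/3) = (934/225)/(53/75) = 934/159 ≈ 5.8742.

μ̂_MAP = 5.8742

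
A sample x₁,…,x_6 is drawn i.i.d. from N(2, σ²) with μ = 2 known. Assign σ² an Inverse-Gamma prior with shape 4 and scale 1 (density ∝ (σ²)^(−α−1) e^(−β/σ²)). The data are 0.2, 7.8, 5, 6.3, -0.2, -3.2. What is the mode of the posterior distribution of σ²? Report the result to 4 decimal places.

Sum of squared deviations about the known mean: SS = (0.2−2)² + (7.8−2)² + (5−2)² + (6.3−2)² + (-0.2−2)² + (-3.2−2)² = 96.25.
The Normal likelihood contributes (σ²)^(−n/2) exp(−SS/(2σ²)), so the posterior is Inverse-Gamma(α + n/2, β + SS/2) = Inverse-Gamma(7, 49.125).
The mode of Inverse-Gamma(a, b) is b/(a+1) = 49.125/8 ≈ 6.1406.

σ̂²_MAP = 6.1406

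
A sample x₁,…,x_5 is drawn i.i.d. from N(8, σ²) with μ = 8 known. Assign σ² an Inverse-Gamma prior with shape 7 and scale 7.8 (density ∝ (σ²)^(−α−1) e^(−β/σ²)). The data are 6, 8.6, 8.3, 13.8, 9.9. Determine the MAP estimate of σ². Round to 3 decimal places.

σ̂²_MAP = 2.729

Sum of squared deviations about the known mean: SS = (6−8)² + (8.6−8)² + (8.3−8)² + (13.8−8)² + (9.9−8)² = 41.7.
The Normal likelihood contributes (σ²)^(−n/2) exp(−SS/(2σ²)), so the posterior is Inverse-Gamma(α + n/2, β + SS/2) = Inverse-Gamma(9.5, 28.65).
The mode of Inverse-Gamma(a, b) is b/(a+1) = 28.65/10.5 ≈ 2.729.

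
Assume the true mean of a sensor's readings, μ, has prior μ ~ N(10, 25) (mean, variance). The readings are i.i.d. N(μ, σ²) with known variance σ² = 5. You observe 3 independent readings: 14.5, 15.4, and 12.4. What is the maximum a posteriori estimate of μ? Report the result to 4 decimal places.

μ̂_MAP = 13.8438

n = 3; x̄ = (14.5 + 15.4 + 12.4)/3 = 42.3/3 = 14.1.
For a Normal prior and Normal likelihood with known variance, the posterior is Normal; its mode equals its mean, the precision-weighted average.
Prior precision 1/σ₀² = 1/25 = 0.04; data precision n/σ² = 3/5 = 0.6.
μ̂ = (0.04·10 + 0.6·14.1) / (0.04 + 0.6) = 8.86/0.64 = 13.84375 ≈ 13.8438.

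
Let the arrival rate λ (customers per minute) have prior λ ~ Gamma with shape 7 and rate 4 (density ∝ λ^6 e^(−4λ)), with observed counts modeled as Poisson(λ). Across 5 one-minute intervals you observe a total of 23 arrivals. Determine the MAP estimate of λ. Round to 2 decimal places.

λ̂_MAP = 3.22

Σxᵢ = 23, n = 5.
Posterior ∝ λ^6e^(−4λ) · λ^23e^(−5λ) = λ^29e^(−9λ), i.e. Gamma(shape=30, rate=9).
The mode of a Gamma(a, b) with a ≥ 1 (shape–rate) is (a−1)/b = 29/9 ≈ 3.22.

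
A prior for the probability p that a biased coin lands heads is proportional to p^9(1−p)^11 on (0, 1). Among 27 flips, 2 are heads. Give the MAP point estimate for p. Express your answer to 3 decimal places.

The prior density ∝ p^9(1−p)^11 is the kernel of Beta(10, 12).
Data: 2 successes in 27 trials. The binomial likelihood contributes p^2(1−p)^25, so the posterior is Beta(10+2, 12+25) = Beta(12, 37).
For Beta(a, b) with a, b > 1 the mode is (a−1)/(a+b−2) = 11/47 ≈ 0.234.

p̂_MAP = 0.234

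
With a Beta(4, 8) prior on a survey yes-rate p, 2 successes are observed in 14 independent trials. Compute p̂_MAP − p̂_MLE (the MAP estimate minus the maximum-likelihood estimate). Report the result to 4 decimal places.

MAP − MLE = 0.0655

Posterior is Beta(6, 20); MAP = (6−1)/(26−2) = 5/24 ≈ 0.20833.
MLE ignores the prior: p̂_MLE = k/n = 2/14 ≈ 0.14286.
Difference = 5/24 − 2/14 = 11/168 ≈ 0.0655.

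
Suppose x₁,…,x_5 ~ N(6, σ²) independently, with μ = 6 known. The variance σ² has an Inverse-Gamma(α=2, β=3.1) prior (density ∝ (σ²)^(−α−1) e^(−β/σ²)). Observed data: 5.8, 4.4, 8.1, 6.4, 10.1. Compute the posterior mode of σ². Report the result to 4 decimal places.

σ̂²_MAP = 2.7436

Sum of squared deviations about the known mean: SS = (5.8−6)² + (4.4−6)² + (8.1−6)² + (6.4−6)² + (10.1−6)² = 23.98.
The Normal likelihood contributes (σ²)^(−n/2) exp(−SS/(2σ²)), so the posterior is Inverse-Gamma(α + n/2, β + SS/2) = Inverse-Gamma(4.5, 15.09).
The mode of Inverse-Gamma(a, b) is b/(a+1) = 15.09/5.5 ≈ 2.7436.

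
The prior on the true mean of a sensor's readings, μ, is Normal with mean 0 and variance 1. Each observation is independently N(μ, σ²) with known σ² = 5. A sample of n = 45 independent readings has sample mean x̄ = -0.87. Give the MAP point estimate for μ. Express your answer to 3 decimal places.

n = 45, x̄ = -0.87.
For a Normal prior and Normal likelihood with known variance, the posterior is Normal; its mode equals its mean, the precision-weighted average.
Prior precision 1/σ₀² = 1/1 = 1; data precision n/σ² = 45/5 = 9.
μ̂ = (1·0 + 9·(-0.87)) / (1 + 9) = (-7.83)/10 = -0.783.

μ̂_MAP = -0.783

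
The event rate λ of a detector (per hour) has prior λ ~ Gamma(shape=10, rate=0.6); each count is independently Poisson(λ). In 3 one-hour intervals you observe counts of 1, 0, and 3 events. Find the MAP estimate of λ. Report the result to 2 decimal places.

Σxᵢ = 1+0+3 = 4, with n = 3.
Posterior ∝ λ^9e^(−0.6λ) · λ^4e^(−3λ) = λ^13e^(−3.6λ), i.e. Gamma(shape=14, rate=3.6).
The mode of a Gamma(a, b) with a ≥ 1 (shape–rate) is (a−1)/b = 13/3.6 ≈ 3.61.

λ̂_MAP = 3.61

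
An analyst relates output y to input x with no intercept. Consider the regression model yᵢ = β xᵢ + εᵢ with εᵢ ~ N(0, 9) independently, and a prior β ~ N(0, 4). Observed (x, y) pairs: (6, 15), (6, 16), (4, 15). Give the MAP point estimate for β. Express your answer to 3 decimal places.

log p(β | y) = −Σ(yᵢ − βxᵢ)²/(2·9) − β²/(2·4) + const.
Setting the derivative to zero: Σxᵢ(yᵢ − βxᵢ)/9 − β/4 = 0, so β = Σxᵢyᵢ / (Σxᵢ² + σ²/τ²).
Σxᵢyᵢ = 6·15 + 6·16 + 4·15 = 246; Σxᵢ² = 88; σ²/τ² = 2.25.
β̂_MAP = 246 / (88 + 2.25) = 246/90.25 ≈ 2.726.

β̂_MAP = 2.726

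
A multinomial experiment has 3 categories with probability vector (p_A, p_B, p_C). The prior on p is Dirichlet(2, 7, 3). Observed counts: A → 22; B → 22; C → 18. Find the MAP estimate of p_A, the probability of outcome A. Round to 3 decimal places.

The posterior is Dirichlet(αᵢ + nᵢ) = Dirichlet(24, 29, 21).
For a Dirichlet(a₁,…,a_K) with all aᵢ > 1, the mode has j-th component (aⱼ − 1)/(Σaᵢ − K).
Here Σaᵢ = 74 and K = 3, so p_A = (24 − 1)/(74 − 3) = 23/71 ≈ 0.324.

MAP estimate of p_A = 0.324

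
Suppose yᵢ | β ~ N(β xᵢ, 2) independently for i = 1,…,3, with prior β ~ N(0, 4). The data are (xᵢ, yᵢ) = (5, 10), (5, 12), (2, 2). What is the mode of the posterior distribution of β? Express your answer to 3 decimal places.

log p(β | y) = −Σ(yᵢ − βxᵢ)²/(2·2) − β²/(2·4) + const.
Setting the derivative to zero: Σxᵢ(yᵢ − βxᵢ)/2 − β/4 = 0, so β = Σxᵢyᵢ / (Σxᵢ² + σ²/τ²).
Σxᵢyᵢ = 5·10 + 5·12 + 2·2 = 114; Σxᵢ² = 54; σ²/τ² = 0.5.
β̂_MAP = 114 / (54 + 0.5) = 114/54.5 ≈ 2.092.

β̂_MAP = 2.092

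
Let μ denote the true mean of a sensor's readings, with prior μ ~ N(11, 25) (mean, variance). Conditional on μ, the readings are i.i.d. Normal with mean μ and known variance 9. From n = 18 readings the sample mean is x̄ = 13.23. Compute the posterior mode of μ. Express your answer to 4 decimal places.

n = 18, x̄ = 13.23.
For a Normal prior and Normal likelihood with known variance, the posterior is Normal; its mode equals its mean, the precision-weighted average.
Prior precision 1/σ₀² = 1/25 = 0.04; data precision n/σ² = 18/9 = 2.
μ̂ = (0.04·11 + 2·13.23) / (0.04 + 2) = 26.9/2.04 = 1345/102 ≈ 13.1863.

μ̂_MAP = 13.1863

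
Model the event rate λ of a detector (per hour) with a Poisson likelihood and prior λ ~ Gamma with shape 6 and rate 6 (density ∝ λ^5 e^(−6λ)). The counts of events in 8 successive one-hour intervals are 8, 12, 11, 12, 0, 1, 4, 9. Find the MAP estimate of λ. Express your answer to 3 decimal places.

λ̂_MAP = 4.429

Σxᵢ = 8+12+11+12+0+1+4+9 = 57, with n = 8.
Posterior ∝ λ^5e^(−6λ) · λ^57e^(−8λ) = λ^62e^(−14λ), i.e. Gamma(shape=63, rate=14).
The mode of a Gamma(a, b) with a ≥ 1 (shape–rate) is (a−1)/b = 62/14 ≈ 4.429.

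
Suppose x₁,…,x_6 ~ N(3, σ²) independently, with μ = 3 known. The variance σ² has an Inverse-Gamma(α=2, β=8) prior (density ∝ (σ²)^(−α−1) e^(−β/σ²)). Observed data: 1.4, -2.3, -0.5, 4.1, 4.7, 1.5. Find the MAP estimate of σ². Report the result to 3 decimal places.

σ̂²_MAP = 5.438

Sum of squared deviations about the known mean: SS = (1.4−3)² + (-2.3−3)² + (-0.5−3)² + (4.1−3)² + (4.7−3)² + (1.5−3)² = 49.25.
The Normal likelihood contributes (σ²)^(−n/2) exp(−SS/(2σ²)), so the posterior is Inverse-Gamma(α + n/2, β + SS/2) = Inverse-Gamma(5, 32.625).
The mode of Inverse-Gamma(a, b) is b/(a+1) = 32.625/6 ≈ 5.438.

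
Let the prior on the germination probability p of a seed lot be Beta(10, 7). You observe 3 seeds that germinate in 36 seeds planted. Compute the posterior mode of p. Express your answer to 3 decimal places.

Prior: Beta(10, 7).
Data: 3 successes in 36 trials. The binomial likelihood contributes p^3(1−p)^33, so the posterior is Beta(10+3, 7+33) = Beta(13, 40).
For Beta(a, b) with a, b > 1 the mode is (a−1)/(a+b−2) = 12/51 ≈ 0.235.

p̂_MAP = 0.235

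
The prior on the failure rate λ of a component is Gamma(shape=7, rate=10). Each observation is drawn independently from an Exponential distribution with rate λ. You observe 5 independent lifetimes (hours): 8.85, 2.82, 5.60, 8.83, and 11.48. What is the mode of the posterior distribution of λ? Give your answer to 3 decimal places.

λ̂_MAP = 0.231

The Exponential(rate=λ) likelihood is ∝ λ^n e^(−λΣtᵢ). Here n = 5 and Σtᵢ = 8.85 + 2.82 + 5.60 + 8.83 + 11.48 = 37.58.
Posterior ∝ λ^6e^(−10λ) · λ^5e^(−37.58λ) = λ^11e^(−47.58λ), i.e. Gamma(12, 47.58).
Mode = (a−1)/b = 11/47.58 ≈ 0.231.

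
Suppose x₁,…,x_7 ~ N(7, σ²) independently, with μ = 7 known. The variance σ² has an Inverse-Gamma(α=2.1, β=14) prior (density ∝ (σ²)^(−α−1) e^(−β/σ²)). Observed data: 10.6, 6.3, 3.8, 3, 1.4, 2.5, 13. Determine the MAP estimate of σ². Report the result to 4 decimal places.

σ̂²_MAP = 11.7652

Sum of squared deviations about the known mean: SS = (10.6−7)² + (6.3−7)² + (3.8−7)² + (3−7)² + (1.4−7)² + (2.5−7)² + (13−7)² = 127.3.
The Normal likelihood contributes (σ²)^(−n/2) exp(−SS/(2σ²)), so the posterior is Inverse-Gamma(α + n/2, β + SS/2) = Inverse-Gamma(5.6, 77.65).
The mode of Inverse-Gamma(a, b) is b/(a+1) = 77.65/6.6 ≈ 11.7652.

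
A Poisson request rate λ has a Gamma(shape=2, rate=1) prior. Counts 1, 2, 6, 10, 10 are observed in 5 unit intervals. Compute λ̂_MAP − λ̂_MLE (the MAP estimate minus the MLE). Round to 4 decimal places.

MAP − MLE = -0.8000

Σxᵢ = 29. Posterior is Gamma(31, 6); MAP = (31−1)/6 = 30/6 ≈ 5.00000.
MLE = x̄ = 29/5 ≈ 5.80000.
Difference = 30/6 − 29/5 = -4/5 ≈ -0.8000.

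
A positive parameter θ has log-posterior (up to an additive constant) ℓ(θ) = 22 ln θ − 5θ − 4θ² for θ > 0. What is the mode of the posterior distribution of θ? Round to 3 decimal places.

ℓ'(θ) = 22/θ − 5 − 8θ. Setting this to zero and multiplying by θ: 8θ² + 5θ − 22 = 0.
θ = (−5 + √(5² + 4·8·22)) / (2·8) = (−5 + √729) / 16 = (−5 + 27)/16 = 11/8.
ℓ''(θ) = −22/θ² − 8 < 0, confirming a maximum.

θ̂_MAP = 1.375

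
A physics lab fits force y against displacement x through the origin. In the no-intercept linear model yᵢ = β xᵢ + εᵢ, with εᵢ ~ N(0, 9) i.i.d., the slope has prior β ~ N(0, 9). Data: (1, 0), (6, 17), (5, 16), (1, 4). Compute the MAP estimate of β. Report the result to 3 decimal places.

log p(β | y) = −Σ(yᵢ − βxᵢ)²/(2·9) − β²/(2·9) + const.
Setting the derivative to zero: Σxᵢ(yᵢ − βxᵢ)/9 − β/9 = 0, so β = Σxᵢyᵢ / (Σxᵢ² + σ²/τ²).
Σxᵢyᵢ = 1·0 + 6·17 + 5·16 + 1·4 = 186; Σxᵢ² = 63; σ²/τ² = 1.
β̂_MAP = 186 / (63 + 1) = 186/64 ≈ 2.906.

β̂_MAP = 2.906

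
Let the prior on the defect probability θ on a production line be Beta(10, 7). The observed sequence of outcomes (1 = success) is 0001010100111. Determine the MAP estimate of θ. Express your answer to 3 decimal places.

θ̂_MAP = 0.536

Prior: Beta(10, 7).
Data: 6 successes in 13 trials (from the sequence). The binomial likelihood contributes θ^6(1−θ)^7, so the posterior is Beta(10+6, 7+7) = Beta(16, 14).
For Beta(a, b) with a, b > 1 the mode is (a−1)/(a+b−2) = 15/28 ≈ 0.536.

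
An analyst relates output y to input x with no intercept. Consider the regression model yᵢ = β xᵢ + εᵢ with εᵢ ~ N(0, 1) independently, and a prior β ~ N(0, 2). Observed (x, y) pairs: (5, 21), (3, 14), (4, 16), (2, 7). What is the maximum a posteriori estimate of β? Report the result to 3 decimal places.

log p(β | y) = −Σ(yᵢ − βxᵢ)²/(2·1) − β²/(2·2) + const.
Setting the derivative to zero: Σxᵢ(yᵢ − βxᵢ)/1 − β/2 = 0, so β = Σxᵢyᵢ / (Σxᵢ² + σ²/τ²).
Σxᵢyᵢ = 5·21 + 3·14 + 4·16 + 2·7 = 225; Σxᵢ² = 54; σ²/τ² = 0.5.
β̂_MAP = 225 / (54 + 0.5) = 225/54.5 ≈ 4.128.

β̂_MAP = 4.128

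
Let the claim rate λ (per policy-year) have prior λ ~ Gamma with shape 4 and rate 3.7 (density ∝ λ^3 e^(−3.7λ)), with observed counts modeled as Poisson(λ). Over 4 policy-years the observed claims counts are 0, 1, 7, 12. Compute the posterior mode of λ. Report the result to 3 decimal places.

λ̂_MAP = 2.987

Σxᵢ = 0+1+7+12 = 20, with n = 4.
Posterior ∝ λ^3e^(−3.7λ) · λ^20e^(−4λ) = λ^23e^(−7.7λ), i.e. Gamma(shape=24, rate=7.7).
The mode of a Gamma(a, b) with a ≥ 1 (shape–rate) is (a−1)/b = 23/7.7 ≈ 2.987.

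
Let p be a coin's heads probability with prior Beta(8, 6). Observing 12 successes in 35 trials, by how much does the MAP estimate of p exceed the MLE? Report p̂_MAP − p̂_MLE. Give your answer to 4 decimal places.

MAP − MLE = 0.0614

Posterior is Beta(20, 29); MAP = (20−1)/(49−2) = 19/47 ≈ 0.40426.
MLE ignores the prior: p̂_MLE = k/n = 12/35 ≈ 0.34286.
Difference = 19/47 − 12/35 = 101/1645 ≈ 0.0614.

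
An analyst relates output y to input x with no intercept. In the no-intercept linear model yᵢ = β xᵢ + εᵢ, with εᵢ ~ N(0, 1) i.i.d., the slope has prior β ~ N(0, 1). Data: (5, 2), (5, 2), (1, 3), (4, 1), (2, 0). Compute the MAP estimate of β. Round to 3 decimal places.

β̂_MAP = 0.375

log p(β | y) = −Σ(yᵢ − βxᵢ)²/(2·1) − β²/(2·1) + const.
Setting the derivative to zero: Σxᵢ(yᵢ − βxᵢ)/1 − β/1 = 0, so β = Σxᵢyᵢ / (Σxᵢ² + σ²/τ²).
Σxᵢyᵢ = 5·2 + 5·2 + 1·3 + 4·1 + 2·0 = 27; Σxᵢ² = 71; σ²/τ² = 1.
β̂_MAP = 27 / (71 + 1) = 27/72 ≈ 0.375.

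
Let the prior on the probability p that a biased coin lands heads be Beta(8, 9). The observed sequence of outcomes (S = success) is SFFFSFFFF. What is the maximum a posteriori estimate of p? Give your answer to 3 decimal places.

p̂_MAP = 0.375

Prior: Beta(8, 9).
Data: 2 successes in 9 trials (from the sequence). The binomial likelihood contributes p^2(1−p)^7, so the posterior is Beta(8+2, 9+7) = Beta(10, 16).
For Beta(a, b) with a, b > 1 the mode is (a−1)/(a+b−2) = 9/24 ≈ 0.375.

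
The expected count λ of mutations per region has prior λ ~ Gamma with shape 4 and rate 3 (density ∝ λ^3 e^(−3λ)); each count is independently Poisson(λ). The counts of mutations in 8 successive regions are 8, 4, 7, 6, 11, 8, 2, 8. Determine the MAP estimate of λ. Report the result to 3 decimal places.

λ̂_MAP = 5.182

Σxᵢ = 8+4+7+6+11+8+2+8 = 54, with n = 8.
Posterior ∝ λ^3e^(−3λ) · λ^54e^(−8λ) = λ^57e^(−11λ), i.e. Gamma(shape=58, rate=11).
The mode of a Gamma(a, b) with a ≥ 1 (shape–rate) is (a−1)/b = 57/11 ≈ 5.182.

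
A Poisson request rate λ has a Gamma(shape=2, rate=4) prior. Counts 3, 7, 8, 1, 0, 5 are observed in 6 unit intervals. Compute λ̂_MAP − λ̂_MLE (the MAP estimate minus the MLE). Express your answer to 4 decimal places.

Σxᵢ = 24. Posterior is Gamma(26, 10); MAP = (26−1)/10 = 25/10 ≈ 2.50000.
MLE = x̄ = 24/6 ≈ 4.00000.
Difference = 25/10 − 24/6 = -3/2 ≈ -1.5000.

MAP − MLE = -1.5000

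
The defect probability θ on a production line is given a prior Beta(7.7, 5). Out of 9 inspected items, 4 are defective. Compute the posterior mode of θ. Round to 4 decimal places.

Prior: Beta(7.7, 5).
Data: 4 successes in 9 trials. The binomial likelihood contributes θ^4(1−θ)^5, so the posterior is Beta(7.7+4, 5+5) = Beta(11.7, 10).
For Beta(a, b) with a, b > 1 the mode is (a−1)/(a+b−2) = 10.7/19.7 ≈ 0.5431.

θ̂_MAP = 0.5431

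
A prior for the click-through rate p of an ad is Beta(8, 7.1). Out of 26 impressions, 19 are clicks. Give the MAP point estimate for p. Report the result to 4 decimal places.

p̂_MAP = 0.6650

Prior: Beta(8, 7.1).
Data: 19 successes in 26 trials. The binomial likelihood contributes p^19(1−p)^7, so the posterior is Beta(8+19, 7.1+7) = Beta(27, 14.1).
For Beta(a, b) with a, b > 1 the mode is (a−1)/(a+b−2) = 26/39.1 ≈ 0.6650.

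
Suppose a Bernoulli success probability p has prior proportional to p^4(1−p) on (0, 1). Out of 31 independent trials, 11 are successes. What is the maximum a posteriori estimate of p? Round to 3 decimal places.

p̂_MAP = 0.417

The prior density ∝ p^4(1−p)^1 is the kernel of Beta(5, 2).
Data: 11 successes in 31 trials. The binomial likelihood contributes p^11(1−p)^20, so the posterior is Beta(5+11, 2+20) = Beta(16, 22).
For Beta(a, b) with a, b > 1 the mode is (a−1)/(a+b−2) = 15/36 ≈ 0.417.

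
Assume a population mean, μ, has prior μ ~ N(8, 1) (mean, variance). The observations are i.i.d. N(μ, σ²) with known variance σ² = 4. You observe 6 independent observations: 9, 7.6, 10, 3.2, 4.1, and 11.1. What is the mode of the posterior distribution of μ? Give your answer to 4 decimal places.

μ̂_MAP = 7.7000

n = 6; x̄ = (9 + 7.6 + 10 + 3.2 + 4.1 + 11.1)/6 = 45/6 = 7.5.
For a Normal prior and Normal likelihood with known variance, the posterior is Normal; its mode equals its mean, the precision-weighted average.
Prior precision 1/σ₀² = 1/1 = 1; data precision n/σ² = 6/4 = 1.5.
μ̂ = (1·8 + 1.5·7.5) / (1 + 1.5) = 19.25/2.5 = 7.7000.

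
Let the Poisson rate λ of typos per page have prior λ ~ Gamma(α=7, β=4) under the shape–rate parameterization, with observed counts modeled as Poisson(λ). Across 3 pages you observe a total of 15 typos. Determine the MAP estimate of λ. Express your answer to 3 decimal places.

Σxᵢ = 15, n = 3.
Posterior ∝ λ^6e^(−4λ) · λ^15e^(−3λ) = λ^21e^(−7λ), i.e. Gamma(shape=22, rate=7).
The mode of a Gamma(a, b) with a ≥ 1 (shape–rate) is (a−1)/b = 21/7 ≈ 3.000.

λ̂_MAP = 3.000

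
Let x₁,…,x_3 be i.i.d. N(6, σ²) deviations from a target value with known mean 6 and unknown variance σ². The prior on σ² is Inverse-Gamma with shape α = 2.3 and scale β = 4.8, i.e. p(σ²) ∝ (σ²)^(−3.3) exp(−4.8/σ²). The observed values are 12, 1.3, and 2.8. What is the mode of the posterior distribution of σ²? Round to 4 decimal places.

Sum of squared deviations about the known mean: SS = (12−6)² + (1.3−6)² + (2.8−6)² = 68.33.
The Normal likelihood contributes (σ²)^(−n/2) exp(−SS/(2σ²)), so the posterior is Inverse-Gamma(α + n/2, β + SS/2) = Inverse-Gamma(3.8, 38.965).
The mode of Inverse-Gamma(a, b) is b/(a+1) = 38.965/4.8 ≈ 8.1177.

σ̂²_MAP = 8.1177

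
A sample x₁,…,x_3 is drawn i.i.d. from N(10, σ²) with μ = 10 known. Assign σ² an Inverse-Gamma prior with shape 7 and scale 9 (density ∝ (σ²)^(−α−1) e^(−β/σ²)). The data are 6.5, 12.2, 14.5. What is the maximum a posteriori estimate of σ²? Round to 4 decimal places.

σ̂²_MAP = 2.9126

Sum of squared deviations about the known mean: SS = (6.5−10)² + (12.2−10)² + (14.5−10)² = 37.34.
The Normal likelihood contributes (σ²)^(−n/2) exp(−SS/(2σ²)), so the posterior is Inverse-Gamma(α + n/2, β + SS/2) = Inverse-Gamma(8.5, 27.67).
The mode of Inverse-Gamma(a, b) is b/(a+1) = 27.67/9.5 ≈ 2.9126.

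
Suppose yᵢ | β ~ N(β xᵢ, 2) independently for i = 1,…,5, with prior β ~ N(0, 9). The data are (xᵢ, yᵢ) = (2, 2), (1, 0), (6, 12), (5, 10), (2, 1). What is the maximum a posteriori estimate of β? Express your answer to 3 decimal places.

log p(β | y) = −Σ(yᵢ − βxᵢ)²/(2·2) − β²/(2·9) + const.
Setting the derivative to zero: Σxᵢ(yᵢ − βxᵢ)/2 − β/9 = 0, so β = Σxᵢyᵢ / (Σxᵢ² + σ²/τ²).
Σxᵢyᵢ = 2·2 + 1·0 + 6·12 + 5·10 + 2·1 = 128; Σxᵢ² = 70; σ²/τ² = 2/9.
β̂_MAP = 128 / (70 + 2/9) = 128/(632/9) = 144/79 ≈ 1.823.

β̂_MAP = 1.823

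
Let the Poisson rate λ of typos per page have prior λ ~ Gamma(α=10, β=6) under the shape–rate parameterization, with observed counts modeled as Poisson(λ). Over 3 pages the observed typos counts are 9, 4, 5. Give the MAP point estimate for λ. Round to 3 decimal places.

λ̂_MAP = 3.000

Σxᵢ = 9+4+5 = 18, with n = 3.
Posterior ∝ λ^9e^(−6λ) · λ^18e^(−3λ) = λ^27e^(−9λ), i.e. Gamma(shape=28, rate=9).
The mode of a Gamma(a, b) with a ≥ 1 (shape–rate) is (a−1)/b = 27/9 ≈ 3.000.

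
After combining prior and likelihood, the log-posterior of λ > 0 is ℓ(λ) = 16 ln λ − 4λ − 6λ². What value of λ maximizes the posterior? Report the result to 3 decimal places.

λ̂_MAP = 1.000

ℓ'(λ) = 16/λ − 4 − 12λ. Setting this to zero and multiplying by λ: 12λ² + 4λ − 16 = 0.
λ = (−4 + √(4² + 4·12·16)) / (2·12) = (−4 + √784) / 24 = (−4 + 28)/24 = 1.
ℓ''(λ) = −16/λ² − 12 < 0, confirming a maximum.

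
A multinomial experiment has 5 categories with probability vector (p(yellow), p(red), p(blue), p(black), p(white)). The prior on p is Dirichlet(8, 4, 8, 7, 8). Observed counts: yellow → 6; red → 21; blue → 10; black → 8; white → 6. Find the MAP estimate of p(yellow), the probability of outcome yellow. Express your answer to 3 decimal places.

MAP estimate of p(yellow) = 0.160

The posterior is Dirichlet(αᵢ + nᵢ) = Dirichlet(14, 25, 18, 15, 14).
For a Dirichlet(a₁,…,a_K) with all aᵢ > 1, the mode has j-th component (aⱼ − 1)/(Σaᵢ − K).
Here Σaᵢ = 86 and K = 5, so p(yellow) = (14 − 1)/(86 − 5) = 13/81 ≈ 0.160.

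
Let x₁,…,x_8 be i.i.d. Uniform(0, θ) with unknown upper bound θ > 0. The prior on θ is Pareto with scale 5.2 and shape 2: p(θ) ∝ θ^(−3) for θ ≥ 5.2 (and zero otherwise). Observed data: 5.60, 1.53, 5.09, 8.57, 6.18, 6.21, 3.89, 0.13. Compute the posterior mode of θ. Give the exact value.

The Uniform(0, θ) likelihood is θ^(−n) for θ ≥ max(xᵢ), zero otherwise. Here max(xᵢ) = 8.57.
Posterior ∝ θ^(−3) · θ^(−8) = θ^(−11) on θ ≥ max(5.2, 8.57) = 8.57.
This density is strictly decreasing in θ, so the posterior mode lies at the lower boundary of the support.

θ̂_MAP = 8.57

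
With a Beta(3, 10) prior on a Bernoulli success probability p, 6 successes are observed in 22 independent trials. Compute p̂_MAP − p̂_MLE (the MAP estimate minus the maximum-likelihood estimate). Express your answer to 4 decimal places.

Posterior is Beta(9, 26); MAP = (9−1)/(35−2) = 8/33 ≈ 0.24242.
MLE ignores the prior: p̂_MLE = k/n = 6/22 ≈ 0.27273.
Difference = 8/33 − 6/22 = -1/33 ≈ -0.0303.

MAP − MLE = -0.0303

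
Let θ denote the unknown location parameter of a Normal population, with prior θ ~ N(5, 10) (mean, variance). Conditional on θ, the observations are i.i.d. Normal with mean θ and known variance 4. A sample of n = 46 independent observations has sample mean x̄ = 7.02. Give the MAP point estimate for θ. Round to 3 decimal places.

n = 46, x̄ = 7.02.
For a Normal prior and Normal likelihood with known variance, the posterior is Normal; its mode equals its mean, the precision-weighted average.
Prior precision 1/σ₀² = 1/10 = 0.1; data precision n/σ² = 46/4 = 11.5.
θ̂ = (0.1·5 + 11.5·7.02) / (0.1 + 11.5) = 81.23/11.6 = 8123/1160 ≈ 7.003.

θ̂_MAP = 7.003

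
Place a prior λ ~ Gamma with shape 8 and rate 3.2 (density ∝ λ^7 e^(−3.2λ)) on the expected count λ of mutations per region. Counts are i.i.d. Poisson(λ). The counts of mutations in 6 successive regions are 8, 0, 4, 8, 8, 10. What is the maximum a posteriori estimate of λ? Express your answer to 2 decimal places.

Σxᵢ = 8+0+4+8+8+10 = 38, with n = 6.
Posterior ∝ λ^7e^(−3.2λ) · λ^38e^(−6λ) = λ^45e^(−9.2λ), i.e. Gamma(shape=46, rate=9.2).
The mode of a Gamma(a, b) with a ≥ 1 (shape–rate) is (a−1)/b = 45/9.2 ≈ 4.89.

λ̂_MAP = 4.89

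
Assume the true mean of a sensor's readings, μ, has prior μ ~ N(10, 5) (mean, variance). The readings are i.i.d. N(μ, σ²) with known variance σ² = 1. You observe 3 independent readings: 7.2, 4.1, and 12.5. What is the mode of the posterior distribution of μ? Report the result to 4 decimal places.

μ̂_MAP = 8.0625

n = 3; x̄ = (7.2 + 4.1 + 12.5)/3 = 23.8/3 = 119/15 ≈ 7.9333.
For a Normal prior and Normal likelihood with known variance, the posterior is Normal; its mode equals its mean, the precision-weighted average.
Prior precision 1/σ₀² = 1/5 = 0.2; data precision n/σ² = 3/1 = 3.
μ̂ = (0.2·10 + 3·(119/15)) / (0.2 + 3) = 25.8/3.2 = 8.0625.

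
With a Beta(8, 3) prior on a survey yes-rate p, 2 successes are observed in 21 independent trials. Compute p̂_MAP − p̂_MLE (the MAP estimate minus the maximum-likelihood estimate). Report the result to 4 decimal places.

Posterior is Beta(10, 22); MAP = (10−1)/(32−2) = 9/30 ≈ 0.30000.
MLE ignores the prior: p̂_MLE = k/n = 2/21 ≈ 0.09524.
Difference = 9/30 − 2/21 = 43/210 ≈ 0.2048.

MAP − MLE = 0.2048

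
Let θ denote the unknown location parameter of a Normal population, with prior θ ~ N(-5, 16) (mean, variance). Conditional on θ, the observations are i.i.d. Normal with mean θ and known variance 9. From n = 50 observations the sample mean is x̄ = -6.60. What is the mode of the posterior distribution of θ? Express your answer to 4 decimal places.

θ̂_MAP = -6.5822

n = 50, x̄ = -6.60.
For a Normal prior and Normal likelihood with known variance, the posterior is Normal; its mode equals its mean, the precision-weighted average.
Prior precision 1/σ₀² = 1/16 = 0.0625; data precision n/σ² = 50/9.
θ̂ = (0.0625·(-5) + (50/9)·(-6.6)) / (0.0625 + 50/9) = (-1775/48)/(809/144) = -5325/809 ≈ -6.5822.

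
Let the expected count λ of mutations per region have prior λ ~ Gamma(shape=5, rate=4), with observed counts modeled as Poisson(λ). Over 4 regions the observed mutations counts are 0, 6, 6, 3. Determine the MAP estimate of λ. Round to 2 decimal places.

λ̂_MAP = 2.38

Σxᵢ = 0+6+6+3 = 15, with n = 4.
Posterior ∝ λ^4e^(−4λ) · λ^15e^(−4λ) = λ^19e^(−8λ), i.e. Gamma(shape=20, rate=8).
The mode of a Gamma(a, b) with a ≥ 1 (shape–rate) is (a−1)/b = 19/8 ≈ 2.38.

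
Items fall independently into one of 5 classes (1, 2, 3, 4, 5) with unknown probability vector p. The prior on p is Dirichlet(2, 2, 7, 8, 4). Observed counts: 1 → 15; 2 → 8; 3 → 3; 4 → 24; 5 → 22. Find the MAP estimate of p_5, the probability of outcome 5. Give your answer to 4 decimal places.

The posterior is Dirichlet(αᵢ + nᵢ) = Dirichlet(17, 10, 10, 32, 26).
For a Dirichlet(a₁,…,a_K) with all aᵢ > 1, the mode has j-th component (aⱼ − 1)/(Σaᵢ − K).
Here Σaᵢ = 95 and K = 5, so p_5 = (26 − 1)/(95 − 5) = 25/90 ≈ 0.2778.

MAP estimate: 0.2778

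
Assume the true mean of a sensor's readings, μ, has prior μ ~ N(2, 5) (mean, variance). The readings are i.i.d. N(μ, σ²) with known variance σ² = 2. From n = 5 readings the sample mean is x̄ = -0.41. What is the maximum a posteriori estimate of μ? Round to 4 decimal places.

n = 5, x̄ = -0.41.
For a Normal prior and Normal likelihood with known variance, the posterior is Normal; its mode equals its mean, the precision-weighted average.
Prior precision 1/σ₀² = 1/5 = 0.2; data precision n/σ² = 5/2 = 2.5.
μ̂ = (0.2·2 + 2.5·(-0.41)) / (0.2 + 2.5) = (-0.625)/2.7 = -25/108 ≈ -0.2315.

μ̂_MAP = -0.2315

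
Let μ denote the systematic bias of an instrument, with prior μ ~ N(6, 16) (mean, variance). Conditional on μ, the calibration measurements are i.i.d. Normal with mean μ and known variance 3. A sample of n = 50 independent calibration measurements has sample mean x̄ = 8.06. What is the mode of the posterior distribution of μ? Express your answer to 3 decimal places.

n = 50, x̄ = 8.06.
For a Normal prior and Normal likelihood with known variance, the posterior is Normal; its mode equals its mean, the precision-weighted average.
Prior precision 1/σ₀² = 1/16 = 0.0625; data precision n/σ² = 50/3.
μ̂ = (0.0625·6 + (50/3)·8.06) / (0.0625 + 50/3) = (3233/24)/(803/48) = 6466/803 ≈ 8.052.

μ̂_MAP = 8.052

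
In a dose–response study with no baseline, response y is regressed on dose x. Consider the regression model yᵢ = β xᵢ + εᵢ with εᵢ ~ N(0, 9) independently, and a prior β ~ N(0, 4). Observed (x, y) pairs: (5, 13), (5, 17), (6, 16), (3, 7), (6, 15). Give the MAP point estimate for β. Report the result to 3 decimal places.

log p(β | y) = −Σ(yᵢ − βxᵢ)²/(2·9) − β²/(2·4) + const.
Setting the derivative to zero: Σxᵢ(yᵢ − βxᵢ)/9 − β/4 = 0, so β = Σxᵢyᵢ / (Σxᵢ² + σ²/τ²).
Σxᵢyᵢ = 5·13 + 5·17 + 6·16 + 3·7 + 6·15 = 357; Σxᵢ² = 131; σ²/τ² = 2.25.
β̂_MAP = 357 / (131 + 2.25) = 357/133.25 ≈ 2.679.

β̂_MAP = 2.679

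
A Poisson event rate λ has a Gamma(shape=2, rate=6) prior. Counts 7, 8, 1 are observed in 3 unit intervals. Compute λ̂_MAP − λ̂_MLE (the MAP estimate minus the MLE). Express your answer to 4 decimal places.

MAP − MLE = -3.4444

Σxᵢ = 16. Posterior is Gamma(18, 9); MAP = (18−1)/9 = 17/9 ≈ 1.88889.
MLE = x̄ = 16/3 ≈ 5.33333.
Difference = 17/9 − 16/3 = -31/9 ≈ -3.4444.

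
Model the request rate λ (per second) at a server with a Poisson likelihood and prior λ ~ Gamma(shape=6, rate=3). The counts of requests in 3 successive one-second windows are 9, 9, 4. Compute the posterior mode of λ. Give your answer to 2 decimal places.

Σxᵢ = 9+9+4 = 22, with n = 3.
Posterior ∝ λ^5e^(−3λ) · λ^22e^(−3λ) = λ^27e^(−6λ), i.e. Gamma(shape=28, rate=6).
The mode of a Gamma(a, b) with a ≥ 1 (shape–rate) is (a−1)/b = 27/6 ≈ 4.50.

λ̂_MAP = 4.50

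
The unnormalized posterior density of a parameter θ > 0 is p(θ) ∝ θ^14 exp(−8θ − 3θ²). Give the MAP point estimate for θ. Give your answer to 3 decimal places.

θ̂_MAP = 1.000

ℓ'(θ) = 14/θ − 8 − 6θ. Setting this to zero and multiplying by θ: 6θ² + 8θ − 14 = 0.
θ = (−8 + √(8² + 4·6·14)) / (2·6) = (−8 + √400) / 12 = (−8 + 20)/12 = 1.
ℓ''(θ) = −14/θ² − 6 < 0, confirming a maximum.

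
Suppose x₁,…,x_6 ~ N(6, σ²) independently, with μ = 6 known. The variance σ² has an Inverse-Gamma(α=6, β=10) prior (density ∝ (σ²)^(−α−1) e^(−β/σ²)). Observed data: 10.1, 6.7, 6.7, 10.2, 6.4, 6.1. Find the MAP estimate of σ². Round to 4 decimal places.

σ̂²_MAP = 2.7800

Sum of squared deviations about the known mean: SS = (10.1−6)² + (6.7−6)² + (6.7−6)² + (10.2−6)² + (6.4−6)² + (6.1−6)² = 35.6.
The Normal likelihood contributes (σ²)^(−n/2) exp(−SS/(2σ²)), so the posterior is Inverse-Gamma(α + n/2, β + SS/2) = Inverse-Gamma(9, 27.8).
The mode of Inverse-Gamma(a, b) is b/(a+1) = 27.8/10 ≈ 2.7800.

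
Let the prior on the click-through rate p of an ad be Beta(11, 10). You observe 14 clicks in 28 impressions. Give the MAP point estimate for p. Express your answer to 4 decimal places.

Prior: Beta(11, 10).
Data: 14 successes in 28 trials. The binomial likelihood contributes p^14(1−p)^14, so the posterior is Beta(11+14, 10+14) = Beta(25, 24).
For Beta(a, b) with a, b > 1 the mode is (a−1)/(a+b−2) = 24/47 ≈ 0.5106.

p̂_MAP = 0.5106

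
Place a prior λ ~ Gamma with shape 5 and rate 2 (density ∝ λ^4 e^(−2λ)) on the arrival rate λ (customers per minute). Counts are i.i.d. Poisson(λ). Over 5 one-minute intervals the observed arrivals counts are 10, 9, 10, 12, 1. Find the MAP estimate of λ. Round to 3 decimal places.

λ̂_MAP = 6.571

Σxᵢ = 10+9+10+12+1 = 42, with n = 5.
Posterior ∝ λ^4e^(−2λ) · λ^42e^(−5λ) = λ^46e^(−7λ), i.e. Gamma(shape=47, rate=7).
The mode of a Gamma(a, b) with a ≥ 1 (shape–rate) is (a−1)/b = 46/7 ≈ 6.571.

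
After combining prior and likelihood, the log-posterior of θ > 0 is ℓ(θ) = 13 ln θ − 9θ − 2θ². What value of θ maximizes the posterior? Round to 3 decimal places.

θ̂_MAP = 1.000

ℓ'(θ) = 13/θ − 9 − 4θ. Setting this to zero and multiplying by θ: 4θ² + 9θ − 13 = 0.
θ = (−9 + √(9² + 4·4·13)) / (2·4) = (−9 + √289) / 8 = (−9 + 17)/8 = 1.
ℓ''(θ) = −13/θ² − 4 < 0, confirming a maximum.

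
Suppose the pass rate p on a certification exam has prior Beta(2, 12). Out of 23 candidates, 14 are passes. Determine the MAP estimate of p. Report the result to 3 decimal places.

p̂_MAP = 0.429

Prior: Beta(2, 12).
Data: 14 successes in 23 trials. The binomial likelihood contributes p^14(1−p)^9, so the posterior is Beta(2+14, 12+9) = Beta(16, 21).
For Beta(a, b) with a, b > 1 the mode is (a−1)/(a+b−2) = 15/35 ≈ 0.429.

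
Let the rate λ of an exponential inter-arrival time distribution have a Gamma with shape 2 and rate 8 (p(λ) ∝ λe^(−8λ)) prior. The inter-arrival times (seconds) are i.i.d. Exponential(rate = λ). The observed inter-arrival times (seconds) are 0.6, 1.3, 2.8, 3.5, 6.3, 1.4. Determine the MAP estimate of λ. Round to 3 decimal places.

λ̂_MAP = 0.293

The Exponential(rate=λ) likelihood is ∝ λ^n e^(−λΣtᵢ). Here n = 6 and Σtᵢ = 0.6 + 1.3 + 2.8 + 3.5 + 6.3 + 1.4 = 15.9.
Posterior ∝ λe^(−8λ) · λ^6e^(−15.9λ) = λ^7e^(−23.9λ), i.e. Gamma(8, 23.9).
Mode = (a−1)/b = 7/23.9 ≈ 0.293.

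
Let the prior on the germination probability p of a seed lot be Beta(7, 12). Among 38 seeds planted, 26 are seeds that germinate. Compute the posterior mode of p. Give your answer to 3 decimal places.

Prior: Beta(7, 12).
Data: 26 successes in 38 trials. The binomial likelihood contributes p^26(1−p)^12, so the posterior is Beta(7+26, 12+12) = Beta(33, 24).
For Beta(a, b) with a, b > 1 the mode is (a−1)/(a+b−2) = 32/55 ≈ 0.582.

p̂_MAP = 0.582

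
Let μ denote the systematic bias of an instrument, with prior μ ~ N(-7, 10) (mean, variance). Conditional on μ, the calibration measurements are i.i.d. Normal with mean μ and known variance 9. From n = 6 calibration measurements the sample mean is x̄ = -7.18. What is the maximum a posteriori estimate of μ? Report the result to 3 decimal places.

n = 6, x̄ = -7.18.
For a Normal prior and Normal likelihood with known variance, the posterior is Normal; its mode equals its mean, the precision-weighted average.
Prior precision 1/σ₀² = 1/10 = 0.1; data precision n/σ² = 6/9 = 2/3.
μ̂ = (0.1·(-7) + (2/3)·(-7.18)) / (0.1 + 2/3) = (-823/150)/(23/30) = -823/115 ≈ -7.157.

μ̂_MAP = -7.157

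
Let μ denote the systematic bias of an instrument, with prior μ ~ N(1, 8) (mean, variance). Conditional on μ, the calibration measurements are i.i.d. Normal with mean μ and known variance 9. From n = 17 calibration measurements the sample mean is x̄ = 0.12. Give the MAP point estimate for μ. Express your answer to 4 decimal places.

μ̂_MAP = 0.1746

n = 17, x̄ = 0.12.
For a Normal prior and Normal likelihood with known variance, the posterior is Normal; its mode equals its mean, the precision-weighted average.
Prior precision 1/σ₀² = 1/8 = 0.125; data precision n/σ² = 17/9.
μ̂ = (0.125·1 + (17/9)·0.12) / (0.125 + 17/9) = (211/600)/(145/72) = 633/3625 ≈ 0.1746.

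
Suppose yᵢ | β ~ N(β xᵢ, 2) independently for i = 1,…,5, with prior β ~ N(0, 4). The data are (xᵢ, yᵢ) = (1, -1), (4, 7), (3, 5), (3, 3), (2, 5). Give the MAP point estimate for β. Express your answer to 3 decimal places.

log p(β | y) = −Σ(yᵢ − βxᵢ)²/(2·2) − β²/(2·4) + const.
Setting the derivative to zero: Σxᵢ(yᵢ − βxᵢ)/2 − β/4 = 0, so β = Σxᵢyᵢ / (Σxᵢ² + σ²/τ²).
Σxᵢyᵢ = 1·(-1) + 4·7 + 3·5 + 3·3 + 2·5 = 61; Σxᵢ² = 39; σ²/τ² = 0.5.
β̂_MAP = 61 / (39 + 0.5) = 61/39.5 ≈ 1.544.

β̂_MAP = 1.544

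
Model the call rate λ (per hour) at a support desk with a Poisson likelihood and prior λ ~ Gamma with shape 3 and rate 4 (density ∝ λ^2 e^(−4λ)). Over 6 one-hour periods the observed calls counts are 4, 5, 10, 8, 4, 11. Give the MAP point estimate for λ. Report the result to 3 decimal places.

λ̂_MAP = 4.400

Σxᵢ = 4+5+10+8+4+11 = 42, with n = 6.
Posterior ∝ λ^2e^(−4λ) · λ^42e^(−6λ) = λ^44e^(−10λ), i.e. Gamma(shape=45, rate=10).
The mode of a Gamma(a, b) with a ≥ 1 (shape–rate) is (a−1)/b = 44/10 ≈ 4.400.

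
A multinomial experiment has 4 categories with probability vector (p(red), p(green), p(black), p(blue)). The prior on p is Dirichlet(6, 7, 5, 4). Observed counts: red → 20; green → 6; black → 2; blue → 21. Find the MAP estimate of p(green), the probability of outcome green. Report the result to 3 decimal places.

MAP estimate of p(green) = 0.179

The posterior is Dirichlet(αᵢ + nᵢ) = Dirichlet(26, 13, 7, 25).
For a Dirichlet(a₁,…,a_K) with all aᵢ > 1, the mode has j-th component (aⱼ − 1)/(Σaᵢ − K).
Here Σaᵢ = 71 and K = 4, so p(green) = (13 − 1)/(71 − 4) = 12/67 ≈ 0.179.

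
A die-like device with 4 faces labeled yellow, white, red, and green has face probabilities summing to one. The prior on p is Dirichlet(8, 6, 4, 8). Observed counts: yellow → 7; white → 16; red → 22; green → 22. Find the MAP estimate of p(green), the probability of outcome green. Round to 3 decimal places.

The posterior is Dirichlet(αᵢ + nᵢ) = Dirichlet(15, 22, 26, 30).
For a Dirichlet(a₁,…,a_K) with all aᵢ > 1, the mode has j-th component (aⱼ − 1)/(Σaᵢ − K).
Here Σaᵢ = 93 and K = 4, so p(green) = (30 − 1)/(93 − 4) = 29/89 ≈ 0.326.

MAP estimate of p(green) = 0.326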